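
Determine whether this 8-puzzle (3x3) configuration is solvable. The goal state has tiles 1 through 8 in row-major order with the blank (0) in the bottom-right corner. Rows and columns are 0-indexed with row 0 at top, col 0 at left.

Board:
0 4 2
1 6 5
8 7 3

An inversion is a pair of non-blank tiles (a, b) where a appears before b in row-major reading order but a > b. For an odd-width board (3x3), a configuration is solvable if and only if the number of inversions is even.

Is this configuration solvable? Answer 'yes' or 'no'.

Inversions (pairs i<j in row-major order where tile[i] > tile[j] > 0): 10
10 is even, so the puzzle is solvable.

Answer: yes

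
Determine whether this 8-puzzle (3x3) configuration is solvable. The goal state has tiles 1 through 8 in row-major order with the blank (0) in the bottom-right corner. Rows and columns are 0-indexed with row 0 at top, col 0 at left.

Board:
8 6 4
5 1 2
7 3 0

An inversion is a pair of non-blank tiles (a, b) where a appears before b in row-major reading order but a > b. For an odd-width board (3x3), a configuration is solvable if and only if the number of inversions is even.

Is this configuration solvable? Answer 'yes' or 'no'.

Answer: no

Derivation:
Inversions (pairs i<j in row-major order where tile[i] > tile[j] > 0): 19
19 is odd, so the puzzle is not solvable.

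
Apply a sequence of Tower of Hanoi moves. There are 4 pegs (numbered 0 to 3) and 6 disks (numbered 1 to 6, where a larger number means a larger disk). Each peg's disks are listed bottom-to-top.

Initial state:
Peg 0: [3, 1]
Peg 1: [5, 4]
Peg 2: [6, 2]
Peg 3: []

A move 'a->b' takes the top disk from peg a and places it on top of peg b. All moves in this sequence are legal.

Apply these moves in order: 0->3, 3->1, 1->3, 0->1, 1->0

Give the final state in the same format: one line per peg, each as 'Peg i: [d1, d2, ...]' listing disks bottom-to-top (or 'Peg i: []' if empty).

Answer: Peg 0: [3]
Peg 1: [5, 4]
Peg 2: [6, 2]
Peg 3: [1]

Derivation:
After move 1 (0->3):
Peg 0: [3]
Peg 1: [5, 4]
Peg 2: [6, 2]
Peg 3: [1]

After move 2 (3->1):
Peg 0: [3]
Peg 1: [5, 4, 1]
Peg 2: [6, 2]
Peg 3: []

After move 3 (1->3):
Peg 0: [3]
Peg 1: [5, 4]
Peg 2: [6, 2]
Peg 3: [1]

After move 4 (0->1):
Peg 0: []
Peg 1: [5, 4, 3]
Peg 2: [6, 2]
Peg 3: [1]

After move 5 (1->0):
Peg 0: [3]
Peg 1: [5, 4]
Peg 2: [6, 2]
Peg 3: [1]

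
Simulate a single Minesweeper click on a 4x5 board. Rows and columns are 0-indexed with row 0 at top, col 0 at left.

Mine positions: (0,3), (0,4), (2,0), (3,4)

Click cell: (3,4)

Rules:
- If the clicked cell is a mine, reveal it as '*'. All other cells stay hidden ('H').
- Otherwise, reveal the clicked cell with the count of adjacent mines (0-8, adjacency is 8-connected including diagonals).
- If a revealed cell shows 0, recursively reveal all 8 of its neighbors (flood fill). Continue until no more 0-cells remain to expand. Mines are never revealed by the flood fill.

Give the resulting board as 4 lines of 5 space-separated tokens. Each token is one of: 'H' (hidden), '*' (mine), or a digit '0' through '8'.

H H H H H
H H H H H
H H H H H
H H H H *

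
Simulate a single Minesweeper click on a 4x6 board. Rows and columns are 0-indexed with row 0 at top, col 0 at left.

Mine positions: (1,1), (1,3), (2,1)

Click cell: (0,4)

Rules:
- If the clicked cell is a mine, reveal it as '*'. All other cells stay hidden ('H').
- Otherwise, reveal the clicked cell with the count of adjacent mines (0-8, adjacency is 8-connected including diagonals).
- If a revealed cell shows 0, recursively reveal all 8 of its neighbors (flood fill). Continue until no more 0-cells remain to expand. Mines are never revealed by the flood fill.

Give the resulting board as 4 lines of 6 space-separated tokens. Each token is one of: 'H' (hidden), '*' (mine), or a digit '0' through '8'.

H H H H 1 H
H H H H H H
H H H H H H
H H H H H H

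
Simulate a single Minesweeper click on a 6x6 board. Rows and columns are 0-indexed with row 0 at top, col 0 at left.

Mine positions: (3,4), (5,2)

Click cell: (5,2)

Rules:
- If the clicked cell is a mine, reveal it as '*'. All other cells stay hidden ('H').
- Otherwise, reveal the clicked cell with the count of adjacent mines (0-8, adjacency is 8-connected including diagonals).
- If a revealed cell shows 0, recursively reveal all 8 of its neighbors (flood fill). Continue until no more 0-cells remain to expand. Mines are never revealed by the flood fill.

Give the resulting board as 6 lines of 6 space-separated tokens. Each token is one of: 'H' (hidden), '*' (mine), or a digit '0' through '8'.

H H H H H H
H H H H H H
H H H H H H
H H H H H H
H H H H H H
H H * H H H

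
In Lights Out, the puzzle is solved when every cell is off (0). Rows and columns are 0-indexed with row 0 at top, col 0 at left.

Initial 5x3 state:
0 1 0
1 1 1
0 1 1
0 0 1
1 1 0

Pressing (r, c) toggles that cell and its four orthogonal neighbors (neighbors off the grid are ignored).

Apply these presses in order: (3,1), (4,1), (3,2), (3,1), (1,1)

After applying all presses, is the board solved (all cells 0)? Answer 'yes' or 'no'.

After press 1 at (3,1):
0 1 0
1 1 1
0 0 1
1 1 0
1 0 0

After press 2 at (4,1):
0 1 0
1 1 1
0 0 1
1 0 0
0 1 1

After press 3 at (3,2):
0 1 0
1 1 1
0 0 0
1 1 1
0 1 0

After press 4 at (3,1):
0 1 0
1 1 1
0 1 0
0 0 0
0 0 0

After press 5 at (1,1):
0 0 0
0 0 0
0 0 0
0 0 0
0 0 0

Lights still on: 0

Answer: yes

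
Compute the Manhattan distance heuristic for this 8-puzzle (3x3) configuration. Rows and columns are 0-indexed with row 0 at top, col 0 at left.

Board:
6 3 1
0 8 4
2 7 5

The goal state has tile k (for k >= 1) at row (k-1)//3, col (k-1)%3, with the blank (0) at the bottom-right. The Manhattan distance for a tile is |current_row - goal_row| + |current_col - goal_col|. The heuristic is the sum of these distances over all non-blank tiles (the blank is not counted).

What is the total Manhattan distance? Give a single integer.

Tile 6: at (0,0), goal (1,2), distance |0-1|+|0-2| = 3
Tile 3: at (0,1), goal (0,2), distance |0-0|+|1-2| = 1
Tile 1: at (0,2), goal (0,0), distance |0-0|+|2-0| = 2
Tile 8: at (1,1), goal (2,1), distance |1-2|+|1-1| = 1
Tile 4: at (1,2), goal (1,0), distance |1-1|+|2-0| = 2
Tile 2: at (2,0), goal (0,1), distance |2-0|+|0-1| = 3
Tile 7: at (2,1), goal (2,0), distance |2-2|+|1-0| = 1
Tile 5: at (2,2), goal (1,1), distance |2-1|+|2-1| = 2
Sum: 3 + 1 + 2 + 1 + 2 + 3 + 1 + 2 = 15

Answer: 15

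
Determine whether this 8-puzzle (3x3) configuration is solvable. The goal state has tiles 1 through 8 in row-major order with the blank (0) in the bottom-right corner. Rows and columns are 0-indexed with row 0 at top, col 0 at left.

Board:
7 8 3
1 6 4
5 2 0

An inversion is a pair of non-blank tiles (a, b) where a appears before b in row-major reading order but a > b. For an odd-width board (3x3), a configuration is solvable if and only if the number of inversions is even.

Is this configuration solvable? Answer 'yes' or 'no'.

Inversions (pairs i<j in row-major order where tile[i] > tile[j] > 0): 19
19 is odd, so the puzzle is not solvable.

Answer: no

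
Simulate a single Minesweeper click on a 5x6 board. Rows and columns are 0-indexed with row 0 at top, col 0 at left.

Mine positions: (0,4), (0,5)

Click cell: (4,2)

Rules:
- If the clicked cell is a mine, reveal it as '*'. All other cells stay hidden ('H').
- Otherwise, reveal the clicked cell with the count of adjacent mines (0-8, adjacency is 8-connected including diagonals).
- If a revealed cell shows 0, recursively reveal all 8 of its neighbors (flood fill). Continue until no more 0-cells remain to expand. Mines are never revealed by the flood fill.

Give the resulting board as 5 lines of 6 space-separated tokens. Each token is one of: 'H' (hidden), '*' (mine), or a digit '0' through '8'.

0 0 0 1 H H
0 0 0 1 2 2
0 0 0 0 0 0
0 0 0 0 0 0
0 0 0 0 0 0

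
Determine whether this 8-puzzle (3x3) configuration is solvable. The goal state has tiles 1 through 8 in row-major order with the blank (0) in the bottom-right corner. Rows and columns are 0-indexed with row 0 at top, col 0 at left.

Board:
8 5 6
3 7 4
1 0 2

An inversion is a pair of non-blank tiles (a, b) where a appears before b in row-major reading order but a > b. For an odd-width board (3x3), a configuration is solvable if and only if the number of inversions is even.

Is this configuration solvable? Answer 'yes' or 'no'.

Answer: yes

Derivation:
Inversions (pairs i<j in row-major order where tile[i] > tile[j] > 0): 22
22 is even, so the puzzle is solvable.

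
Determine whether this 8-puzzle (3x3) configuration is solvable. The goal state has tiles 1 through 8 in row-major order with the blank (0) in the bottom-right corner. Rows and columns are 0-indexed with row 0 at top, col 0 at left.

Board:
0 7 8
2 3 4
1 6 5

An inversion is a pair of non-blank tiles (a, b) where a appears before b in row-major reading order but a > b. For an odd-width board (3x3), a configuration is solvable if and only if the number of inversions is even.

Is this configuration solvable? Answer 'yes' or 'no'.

Answer: yes

Derivation:
Inversions (pairs i<j in row-major order where tile[i] > tile[j] > 0): 16
16 is even, so the puzzle is solvable.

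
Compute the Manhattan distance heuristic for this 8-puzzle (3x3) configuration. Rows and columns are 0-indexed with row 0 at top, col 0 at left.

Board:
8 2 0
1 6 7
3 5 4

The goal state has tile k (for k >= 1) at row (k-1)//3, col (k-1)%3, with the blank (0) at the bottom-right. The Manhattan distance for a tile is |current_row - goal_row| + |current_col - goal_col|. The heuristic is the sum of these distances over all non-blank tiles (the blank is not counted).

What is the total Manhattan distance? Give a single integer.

Answer: 16

Derivation:
Tile 8: at (0,0), goal (2,1), distance |0-2|+|0-1| = 3
Tile 2: at (0,1), goal (0,1), distance |0-0|+|1-1| = 0
Tile 1: at (1,0), goal (0,0), distance |1-0|+|0-0| = 1
Tile 6: at (1,1), goal (1,2), distance |1-1|+|1-2| = 1
Tile 7: at (1,2), goal (2,0), distance |1-2|+|2-0| = 3
Tile 3: at (2,0), goal (0,2), distance |2-0|+|0-2| = 4
Tile 5: at (2,1), goal (1,1), distance |2-1|+|1-1| = 1
Tile 4: at (2,2), goal (1,0), distance |2-1|+|2-0| = 3
Sum: 3 + 0 + 1 + 1 + 3 + 4 + 1 + 3 = 16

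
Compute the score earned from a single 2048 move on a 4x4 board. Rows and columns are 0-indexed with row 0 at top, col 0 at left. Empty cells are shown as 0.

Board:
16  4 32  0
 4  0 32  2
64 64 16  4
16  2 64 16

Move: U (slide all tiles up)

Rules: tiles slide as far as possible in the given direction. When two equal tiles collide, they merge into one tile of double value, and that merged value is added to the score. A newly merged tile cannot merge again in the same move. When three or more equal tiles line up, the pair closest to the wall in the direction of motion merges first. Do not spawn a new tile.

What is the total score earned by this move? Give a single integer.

Slide up:
col 0: [16, 4, 64, 16] -> [16, 4, 64, 16]  score +0 (running 0)
col 1: [4, 0, 64, 2] -> [4, 64, 2, 0]  score +0 (running 0)
col 2: [32, 32, 16, 64] -> [64, 16, 64, 0]  score +64 (running 64)
col 3: [0, 2, 4, 16] -> [2, 4, 16, 0]  score +0 (running 64)
Board after move:
16  4 64  2
 4 64 16  4
64  2 64 16
16  0  0  0

Answer: 64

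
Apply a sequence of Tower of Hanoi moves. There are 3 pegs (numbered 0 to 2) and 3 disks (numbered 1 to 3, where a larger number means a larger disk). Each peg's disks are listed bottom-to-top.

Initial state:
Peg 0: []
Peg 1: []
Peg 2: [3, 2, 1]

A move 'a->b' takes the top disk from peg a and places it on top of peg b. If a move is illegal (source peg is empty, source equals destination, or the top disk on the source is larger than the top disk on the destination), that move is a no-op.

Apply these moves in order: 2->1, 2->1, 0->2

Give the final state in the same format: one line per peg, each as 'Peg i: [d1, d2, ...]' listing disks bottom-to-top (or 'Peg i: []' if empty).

After move 1 (2->1):
Peg 0: []
Peg 1: [1]
Peg 2: [3, 2]

After move 2 (2->1):
Peg 0: []
Peg 1: [1]
Peg 2: [3, 2]

After move 3 (0->2):
Peg 0: []
Peg 1: [1]
Peg 2: [3, 2]

Answer: Peg 0: []
Peg 1: [1]
Peg 2: [3, 2]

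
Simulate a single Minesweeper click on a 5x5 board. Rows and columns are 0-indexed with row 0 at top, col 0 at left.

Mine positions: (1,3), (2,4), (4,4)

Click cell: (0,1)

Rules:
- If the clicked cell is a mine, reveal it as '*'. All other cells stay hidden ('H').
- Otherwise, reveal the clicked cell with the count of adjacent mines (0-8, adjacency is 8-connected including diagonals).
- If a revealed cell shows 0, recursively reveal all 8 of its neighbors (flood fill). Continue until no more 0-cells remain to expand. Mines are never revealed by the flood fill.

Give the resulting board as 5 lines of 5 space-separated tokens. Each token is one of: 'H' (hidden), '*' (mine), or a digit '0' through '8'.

0 0 1 H H
0 0 1 H H
0 0 1 2 H
0 0 0 2 H
0 0 0 1 H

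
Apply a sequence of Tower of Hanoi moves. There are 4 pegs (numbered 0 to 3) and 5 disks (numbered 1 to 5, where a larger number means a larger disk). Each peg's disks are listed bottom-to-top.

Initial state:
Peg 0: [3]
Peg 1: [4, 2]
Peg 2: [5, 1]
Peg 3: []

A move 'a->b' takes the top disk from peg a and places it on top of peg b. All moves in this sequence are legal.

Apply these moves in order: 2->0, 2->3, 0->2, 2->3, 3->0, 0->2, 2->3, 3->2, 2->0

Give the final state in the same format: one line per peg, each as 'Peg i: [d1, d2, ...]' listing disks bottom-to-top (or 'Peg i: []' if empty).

After move 1 (2->0):
Peg 0: [3, 1]
Peg 1: [4, 2]
Peg 2: [5]
Peg 3: []

After move 2 (2->3):
Peg 0: [3, 1]
Peg 1: [4, 2]
Peg 2: []
Peg 3: [5]

After move 3 (0->2):
Peg 0: [3]
Peg 1: [4, 2]
Peg 2: [1]
Peg 3: [5]

After move 4 (2->3):
Peg 0: [3]
Peg 1: [4, 2]
Peg 2: []
Peg 3: [5, 1]

After move 5 (3->0):
Peg 0: [3, 1]
Peg 1: [4, 2]
Peg 2: []
Peg 3: [5]

After move 6 (0->2):
Peg 0: [3]
Peg 1: [4, 2]
Peg 2: [1]
Peg 3: [5]

After move 7 (2->3):
Peg 0: [3]
Peg 1: [4, 2]
Peg 2: []
Peg 3: [5, 1]

After move 8 (3->2):
Peg 0: [3]
Peg 1: [4, 2]
Peg 2: [1]
Peg 3: [5]

After move 9 (2->0):
Peg 0: [3, 1]
Peg 1: [4, 2]
Peg 2: []
Peg 3: [5]

Answer: Peg 0: [3, 1]
Peg 1: [4, 2]
Peg 2: []
Peg 3: [5]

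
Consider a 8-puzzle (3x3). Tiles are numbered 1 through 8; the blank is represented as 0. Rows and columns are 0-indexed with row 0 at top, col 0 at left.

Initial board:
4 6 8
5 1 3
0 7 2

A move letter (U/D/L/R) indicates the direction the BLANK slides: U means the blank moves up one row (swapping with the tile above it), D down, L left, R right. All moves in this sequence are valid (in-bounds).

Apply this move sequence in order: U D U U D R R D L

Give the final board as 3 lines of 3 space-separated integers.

Answer: 4 6 8
1 3 2
5 0 7

Derivation:
After move 1 (U):
4 6 8
0 1 3
5 7 2

After move 2 (D):
4 6 8
5 1 3
0 7 2

After move 3 (U):
4 6 8
0 1 3
5 7 2

After move 4 (U):
0 6 8
4 1 3
5 7 2

After move 5 (D):
4 6 8
0 1 3
5 7 2

After move 6 (R):
4 6 8
1 0 3
5 7 2

After move 7 (R):
4 6 8
1 3 0
5 7 2

After move 8 (D):
4 6 8
1 3 2
5 7 0

After move 9 (L):
4 6 8
1 3 2
5 0 7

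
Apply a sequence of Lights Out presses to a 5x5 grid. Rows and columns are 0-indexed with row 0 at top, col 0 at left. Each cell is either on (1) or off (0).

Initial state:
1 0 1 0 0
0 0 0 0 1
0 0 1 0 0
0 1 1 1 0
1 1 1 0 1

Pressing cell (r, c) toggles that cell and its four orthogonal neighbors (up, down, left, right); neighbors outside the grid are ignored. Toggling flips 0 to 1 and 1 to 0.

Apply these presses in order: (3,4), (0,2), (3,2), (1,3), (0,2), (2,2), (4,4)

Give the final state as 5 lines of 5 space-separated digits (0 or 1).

Answer: 1 0 1 1 0
0 0 0 1 0
0 1 1 0 1
0 0 1 1 0
1 1 0 1 1

Derivation:
After press 1 at (3,4):
1 0 1 0 0
0 0 0 0 1
0 0 1 0 1
0 1 1 0 1
1 1 1 0 0

After press 2 at (0,2):
1 1 0 1 0
0 0 1 0 1
0 0 1 0 1
0 1 1 0 1
1 1 1 0 0

After press 3 at (3,2):
1 1 0 1 0
0 0 1 0 1
0 0 0 0 1
0 0 0 1 1
1 1 0 0 0

After press 4 at (1,3):
1 1 0 0 0
0 0 0 1 0
0 0 0 1 1
0 0 0 1 1
1 1 0 0 0

After press 5 at (0,2):
1 0 1 1 0
0 0 1 1 0
0 0 0 1 1
0 0 0 1 1
1 1 0 0 0

After press 6 at (2,2):
1 0 1 1 0
0 0 0 1 0
0 1 1 0 1
0 0 1 1 1
1 1 0 0 0

After press 7 at (4,4):
1 0 1 1 0
0 0 0 1 0
0 1 1 0 1
0 0 1 1 0
1 1 0 1 1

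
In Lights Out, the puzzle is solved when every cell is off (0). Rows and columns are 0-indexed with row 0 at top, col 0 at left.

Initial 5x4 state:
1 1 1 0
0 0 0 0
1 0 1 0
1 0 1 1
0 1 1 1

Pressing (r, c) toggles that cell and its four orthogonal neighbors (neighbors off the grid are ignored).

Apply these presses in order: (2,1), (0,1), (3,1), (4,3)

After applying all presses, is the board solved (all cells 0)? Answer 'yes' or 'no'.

Answer: yes

Derivation:
After press 1 at (2,1):
1 1 1 0
0 1 0 0
0 1 0 0
1 1 1 1
0 1 1 1

After press 2 at (0,1):
0 0 0 0
0 0 0 0
0 1 0 0
1 1 1 1
0 1 1 1

After press 3 at (3,1):
0 0 0 0
0 0 0 0
0 0 0 0
0 0 0 1
0 0 1 1

After press 4 at (4,3):
0 0 0 0
0 0 0 0
0 0 0 0
0 0 0 0
0 0 0 0

Lights still on: 0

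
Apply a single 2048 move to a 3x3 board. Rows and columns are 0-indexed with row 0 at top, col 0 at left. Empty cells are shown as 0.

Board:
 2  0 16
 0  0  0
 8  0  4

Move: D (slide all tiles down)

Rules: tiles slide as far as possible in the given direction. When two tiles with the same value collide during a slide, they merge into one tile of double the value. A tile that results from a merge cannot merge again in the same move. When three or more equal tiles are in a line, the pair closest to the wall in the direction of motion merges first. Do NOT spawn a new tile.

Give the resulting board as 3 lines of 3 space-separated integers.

Slide down:
col 0: [2, 0, 8] -> [0, 2, 8]
col 1: [0, 0, 0] -> [0, 0, 0]
col 2: [16, 0, 4] -> [0, 16, 4]

Answer:  0  0  0
 2  0 16
 8  0  4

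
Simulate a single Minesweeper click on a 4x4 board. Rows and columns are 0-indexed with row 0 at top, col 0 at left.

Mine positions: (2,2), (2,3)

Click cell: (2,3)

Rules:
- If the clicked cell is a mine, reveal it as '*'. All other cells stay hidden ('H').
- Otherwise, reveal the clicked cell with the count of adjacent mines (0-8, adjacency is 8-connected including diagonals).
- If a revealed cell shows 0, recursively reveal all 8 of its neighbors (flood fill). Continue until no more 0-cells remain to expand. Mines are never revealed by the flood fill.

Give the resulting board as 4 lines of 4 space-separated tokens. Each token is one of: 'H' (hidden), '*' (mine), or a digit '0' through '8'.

H H H H
H H H H
H H H *
H H H H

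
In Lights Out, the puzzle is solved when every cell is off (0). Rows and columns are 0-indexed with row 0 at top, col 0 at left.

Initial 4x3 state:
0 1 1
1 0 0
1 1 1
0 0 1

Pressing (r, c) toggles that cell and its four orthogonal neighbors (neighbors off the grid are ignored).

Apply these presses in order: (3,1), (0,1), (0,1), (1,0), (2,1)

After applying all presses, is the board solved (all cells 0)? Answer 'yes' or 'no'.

Answer: no

Derivation:
After press 1 at (3,1):
0 1 1
1 0 0
1 0 1
1 1 0

After press 2 at (0,1):
1 0 0
1 1 0
1 0 1
1 1 0

After press 3 at (0,1):
0 1 1
1 0 0
1 0 1
1 1 0

After press 4 at (1,0):
1 1 1
0 1 0
0 0 1
1 1 0

After press 5 at (2,1):
1 1 1
0 0 0
1 1 0
1 0 0

Lights still on: 6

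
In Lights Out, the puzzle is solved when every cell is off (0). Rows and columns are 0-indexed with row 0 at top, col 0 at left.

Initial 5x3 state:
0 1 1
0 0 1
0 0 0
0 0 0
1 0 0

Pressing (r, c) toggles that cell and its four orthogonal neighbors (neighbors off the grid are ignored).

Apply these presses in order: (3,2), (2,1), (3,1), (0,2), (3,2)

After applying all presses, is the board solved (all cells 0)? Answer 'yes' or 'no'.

After press 1 at (3,2):
0 1 1
0 0 1
0 0 1
0 1 1
1 0 1

After press 2 at (2,1):
0 1 1
0 1 1
1 1 0
0 0 1
1 0 1

After press 3 at (3,1):
0 1 1
0 1 1
1 0 0
1 1 0
1 1 1

After press 4 at (0,2):
0 0 0
0 1 0
1 0 0
1 1 0
1 1 1

After press 5 at (3,2):
0 0 0
0 1 0
1 0 1
1 0 1
1 1 0

Lights still on: 7

Answer: no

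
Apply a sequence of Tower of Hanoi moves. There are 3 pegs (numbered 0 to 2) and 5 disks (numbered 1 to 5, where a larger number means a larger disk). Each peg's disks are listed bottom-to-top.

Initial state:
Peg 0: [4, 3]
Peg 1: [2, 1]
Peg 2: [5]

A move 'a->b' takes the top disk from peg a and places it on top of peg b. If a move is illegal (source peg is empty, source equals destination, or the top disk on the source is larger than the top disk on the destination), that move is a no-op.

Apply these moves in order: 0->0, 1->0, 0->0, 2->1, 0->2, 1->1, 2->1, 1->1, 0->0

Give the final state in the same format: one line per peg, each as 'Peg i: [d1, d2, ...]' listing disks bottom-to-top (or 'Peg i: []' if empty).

After move 1 (0->0):
Peg 0: [4, 3]
Peg 1: [2, 1]
Peg 2: [5]

After move 2 (1->0):
Peg 0: [4, 3, 1]
Peg 1: [2]
Peg 2: [5]

After move 3 (0->0):
Peg 0: [4, 3, 1]
Peg 1: [2]
Peg 2: [5]

After move 4 (2->1):
Peg 0: [4, 3, 1]
Peg 1: [2]
Peg 2: [5]

After move 5 (0->2):
Peg 0: [4, 3]
Peg 1: [2]
Peg 2: [5, 1]

After move 6 (1->1):
Peg 0: [4, 3]
Peg 1: [2]
Peg 2: [5, 1]

After move 7 (2->1):
Peg 0: [4, 3]
Peg 1: [2, 1]
Peg 2: [5]

After move 8 (1->1):
Peg 0: [4, 3]
Peg 1: [2, 1]
Peg 2: [5]

After move 9 (0->0):
Peg 0: [4, 3]
Peg 1: [2, 1]
Peg 2: [5]

Answer: Peg 0: [4, 3]
Peg 1: [2, 1]
Peg 2: [5]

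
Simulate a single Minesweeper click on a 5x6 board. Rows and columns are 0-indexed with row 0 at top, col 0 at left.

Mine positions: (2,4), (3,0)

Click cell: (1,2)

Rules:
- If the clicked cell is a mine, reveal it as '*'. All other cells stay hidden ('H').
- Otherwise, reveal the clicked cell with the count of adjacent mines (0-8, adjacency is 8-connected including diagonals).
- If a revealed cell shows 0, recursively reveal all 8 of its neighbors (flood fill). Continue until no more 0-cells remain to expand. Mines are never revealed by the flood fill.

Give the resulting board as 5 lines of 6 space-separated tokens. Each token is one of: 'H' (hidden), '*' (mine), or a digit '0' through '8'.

0 0 0 0 0 0
0 0 0 1 1 1
1 1 0 1 H H
H 1 0 1 1 1
H 1 0 0 0 0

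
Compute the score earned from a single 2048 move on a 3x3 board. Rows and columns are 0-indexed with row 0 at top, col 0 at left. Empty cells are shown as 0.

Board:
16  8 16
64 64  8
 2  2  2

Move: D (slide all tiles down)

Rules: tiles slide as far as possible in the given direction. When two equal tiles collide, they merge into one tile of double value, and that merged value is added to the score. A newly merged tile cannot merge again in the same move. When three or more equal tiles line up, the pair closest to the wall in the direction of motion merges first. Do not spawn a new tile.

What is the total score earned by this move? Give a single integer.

Slide down:
col 0: [16, 64, 2] -> [16, 64, 2]  score +0 (running 0)
col 1: [8, 64, 2] -> [8, 64, 2]  score +0 (running 0)
col 2: [16, 8, 2] -> [16, 8, 2]  score +0 (running 0)
Board after move:
16  8 16
64 64  8
 2  2  2

Answer: 0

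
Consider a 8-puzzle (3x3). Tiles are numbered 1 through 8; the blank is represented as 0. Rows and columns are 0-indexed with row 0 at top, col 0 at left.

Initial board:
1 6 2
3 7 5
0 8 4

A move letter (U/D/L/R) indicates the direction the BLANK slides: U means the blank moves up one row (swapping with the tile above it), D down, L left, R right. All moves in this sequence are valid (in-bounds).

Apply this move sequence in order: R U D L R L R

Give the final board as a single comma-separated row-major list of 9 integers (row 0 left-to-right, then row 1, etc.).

After move 1 (R):
1 6 2
3 7 5
8 0 4

After move 2 (U):
1 6 2
3 0 5
8 7 4

After move 3 (D):
1 6 2
3 7 5
8 0 4

After move 4 (L):
1 6 2
3 7 5
0 8 4

After move 5 (R):
1 6 2
3 7 5
8 0 4

After move 6 (L):
1 6 2
3 7 5
0 8 4

After move 7 (R):
1 6 2
3 7 5
8 0 4

Answer: 1, 6, 2, 3, 7, 5, 8, 0, 4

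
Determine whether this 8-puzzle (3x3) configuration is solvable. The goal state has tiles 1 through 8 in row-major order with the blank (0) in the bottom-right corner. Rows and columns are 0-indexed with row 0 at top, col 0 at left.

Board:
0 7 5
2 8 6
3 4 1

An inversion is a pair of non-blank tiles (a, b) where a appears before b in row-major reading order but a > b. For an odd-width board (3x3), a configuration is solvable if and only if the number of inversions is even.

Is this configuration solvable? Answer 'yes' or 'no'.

Inversions (pairs i<j in row-major order where tile[i] > tile[j] > 0): 20
20 is even, so the puzzle is solvable.

Answer: yes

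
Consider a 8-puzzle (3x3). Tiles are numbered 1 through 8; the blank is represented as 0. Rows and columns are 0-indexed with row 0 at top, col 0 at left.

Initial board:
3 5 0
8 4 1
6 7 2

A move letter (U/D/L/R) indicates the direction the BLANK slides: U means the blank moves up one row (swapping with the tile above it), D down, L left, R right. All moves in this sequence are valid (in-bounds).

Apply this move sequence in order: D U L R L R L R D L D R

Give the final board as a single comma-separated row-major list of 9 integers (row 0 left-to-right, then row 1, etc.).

Answer: 3, 5, 1, 8, 7, 4, 6, 2, 0

Derivation:
After move 1 (D):
3 5 1
8 4 0
6 7 2

After move 2 (U):
3 5 0
8 4 1
6 7 2

After move 3 (L):
3 0 5
8 4 1
6 7 2

After move 4 (R):
3 5 0
8 4 1
6 7 2

After move 5 (L):
3 0 5
8 4 1
6 7 2

After move 6 (R):
3 5 0
8 4 1
6 7 2

After move 7 (L):
3 0 5
8 4 1
6 7 2

After move 8 (R):
3 5 0
8 4 1
6 7 2

After move 9 (D):
3 5 1
8 4 0
6 7 2

After move 10 (L):
3 5 1
8 0 4
6 7 2

After move 11 (D):
3 5 1
8 7 4
6 0 2

After move 12 (R):
3 5 1
8 7 4
6 2 0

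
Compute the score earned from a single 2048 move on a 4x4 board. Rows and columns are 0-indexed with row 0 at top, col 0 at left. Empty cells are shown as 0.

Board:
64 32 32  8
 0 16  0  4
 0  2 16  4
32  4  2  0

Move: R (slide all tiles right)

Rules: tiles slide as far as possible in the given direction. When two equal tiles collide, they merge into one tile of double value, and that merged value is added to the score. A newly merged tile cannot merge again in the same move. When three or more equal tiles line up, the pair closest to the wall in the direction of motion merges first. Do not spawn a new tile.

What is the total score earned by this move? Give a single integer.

Slide right:
row 0: [64, 32, 32, 8] -> [0, 64, 64, 8]  score +64 (running 64)
row 1: [0, 16, 0, 4] -> [0, 0, 16, 4]  score +0 (running 64)
row 2: [0, 2, 16, 4] -> [0, 2, 16, 4]  score +0 (running 64)
row 3: [32, 4, 2, 0] -> [0, 32, 4, 2]  score +0 (running 64)
Board after move:
 0 64 64  8
 0  0 16  4
 0  2 16  4
 0 32  4  2

Answer: 64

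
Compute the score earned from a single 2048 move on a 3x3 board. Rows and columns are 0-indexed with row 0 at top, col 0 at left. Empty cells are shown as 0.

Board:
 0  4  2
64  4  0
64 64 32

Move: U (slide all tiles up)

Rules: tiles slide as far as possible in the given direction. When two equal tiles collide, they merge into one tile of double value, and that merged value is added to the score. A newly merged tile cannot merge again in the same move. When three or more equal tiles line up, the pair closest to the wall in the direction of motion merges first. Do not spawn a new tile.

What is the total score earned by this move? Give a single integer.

Answer: 136

Derivation:
Slide up:
col 0: [0, 64, 64] -> [128, 0, 0]  score +128 (running 128)
col 1: [4, 4, 64] -> [8, 64, 0]  score +8 (running 136)
col 2: [2, 0, 32] -> [2, 32, 0]  score +0 (running 136)
Board after move:
128   8   2
  0  64  32
  0   0   0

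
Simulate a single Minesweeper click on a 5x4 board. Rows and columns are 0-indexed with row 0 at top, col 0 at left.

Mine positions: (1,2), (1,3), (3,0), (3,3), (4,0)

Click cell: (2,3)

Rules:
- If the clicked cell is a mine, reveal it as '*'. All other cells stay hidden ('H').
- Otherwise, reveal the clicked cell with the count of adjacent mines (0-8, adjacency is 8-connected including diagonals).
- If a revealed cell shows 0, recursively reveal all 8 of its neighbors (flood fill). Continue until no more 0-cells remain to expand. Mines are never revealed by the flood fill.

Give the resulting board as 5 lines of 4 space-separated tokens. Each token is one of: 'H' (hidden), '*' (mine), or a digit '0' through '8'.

H H H H
H H H H
H H H 3
H H H H
H H H H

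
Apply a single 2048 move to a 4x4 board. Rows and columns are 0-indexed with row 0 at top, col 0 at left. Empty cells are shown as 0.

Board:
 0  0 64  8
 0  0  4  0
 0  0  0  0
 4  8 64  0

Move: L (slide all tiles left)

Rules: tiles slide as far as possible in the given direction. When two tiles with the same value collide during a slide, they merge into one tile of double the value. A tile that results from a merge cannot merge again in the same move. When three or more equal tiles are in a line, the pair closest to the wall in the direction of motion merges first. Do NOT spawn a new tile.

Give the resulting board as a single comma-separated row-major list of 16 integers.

Slide left:
row 0: [0, 0, 64, 8] -> [64, 8, 0, 0]
row 1: [0, 0, 4, 0] -> [4, 0, 0, 0]
row 2: [0, 0, 0, 0] -> [0, 0, 0, 0]
row 3: [4, 8, 64, 0] -> [4, 8, 64, 0]

Answer: 64, 8, 0, 0, 4, 0, 0, 0, 0, 0, 0, 0, 4, 8, 64, 0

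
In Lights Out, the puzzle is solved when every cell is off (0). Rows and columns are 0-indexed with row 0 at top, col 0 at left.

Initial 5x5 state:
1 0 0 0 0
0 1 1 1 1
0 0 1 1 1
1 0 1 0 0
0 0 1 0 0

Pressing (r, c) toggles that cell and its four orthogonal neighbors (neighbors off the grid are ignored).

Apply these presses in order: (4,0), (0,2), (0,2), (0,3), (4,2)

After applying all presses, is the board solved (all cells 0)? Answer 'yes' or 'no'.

Answer: no

Derivation:
After press 1 at (4,0):
1 0 0 0 0
0 1 1 1 1
0 0 1 1 1
0 0 1 0 0
1 1 1 0 0

After press 2 at (0,2):
1 1 1 1 0
0 1 0 1 1
0 0 1 1 1
0 0 1 0 0
1 1 1 0 0

After press 3 at (0,2):
1 0 0 0 0
0 1 1 1 1
0 0 1 1 1
0 0 1 0 0
1 1 1 0 0

After press 4 at (0,3):
1 0 1 1 1
0 1 1 0 1
0 0 1 1 1
0 0 1 0 0
1 1 1 0 0

After press 5 at (4,2):
1 0 1 1 1
0 1 1 0 1
0 0 1 1 1
0 0 0 0 0
1 0 0 1 0

Lights still on: 12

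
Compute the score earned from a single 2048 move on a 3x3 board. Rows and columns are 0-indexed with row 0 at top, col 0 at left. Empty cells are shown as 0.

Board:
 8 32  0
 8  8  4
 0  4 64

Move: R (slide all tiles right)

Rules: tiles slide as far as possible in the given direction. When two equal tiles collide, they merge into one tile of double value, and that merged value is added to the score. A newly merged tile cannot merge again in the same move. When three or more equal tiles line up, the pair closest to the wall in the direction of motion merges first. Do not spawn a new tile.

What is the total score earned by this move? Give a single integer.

Slide right:
row 0: [8, 32, 0] -> [0, 8, 32]  score +0 (running 0)
row 1: [8, 8, 4] -> [0, 16, 4]  score +16 (running 16)
row 2: [0, 4, 64] -> [0, 4, 64]  score +0 (running 16)
Board after move:
 0  8 32
 0 16  4
 0  4 64

Answer: 16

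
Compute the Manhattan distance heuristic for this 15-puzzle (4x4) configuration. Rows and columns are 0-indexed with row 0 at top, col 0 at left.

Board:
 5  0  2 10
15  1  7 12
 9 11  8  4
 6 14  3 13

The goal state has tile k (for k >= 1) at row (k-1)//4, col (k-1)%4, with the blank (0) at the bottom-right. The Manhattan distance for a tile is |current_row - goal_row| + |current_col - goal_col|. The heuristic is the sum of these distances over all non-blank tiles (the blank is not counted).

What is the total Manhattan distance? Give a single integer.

Tile 5: at (0,0), goal (1,0), distance |0-1|+|0-0| = 1
Tile 2: at (0,2), goal (0,1), distance |0-0|+|2-1| = 1
Tile 10: at (0,3), goal (2,1), distance |0-2|+|3-1| = 4
Tile 15: at (1,0), goal (3,2), distance |1-3|+|0-2| = 4
Tile 1: at (1,1), goal (0,0), distance |1-0|+|1-0| = 2
Tile 7: at (1,2), goal (1,2), distance |1-1|+|2-2| = 0
Tile 12: at (1,3), goal (2,3), distance |1-2|+|3-3| = 1
Tile 9: at (2,0), goal (2,0), distance |2-2|+|0-0| = 0
Tile 11: at (2,1), goal (2,2), distance |2-2|+|1-2| = 1
Tile 8: at (2,2), goal (1,3), distance |2-1|+|2-3| = 2
Tile 4: at (2,3), goal (0,3), distance |2-0|+|3-3| = 2
Tile 6: at (3,0), goal (1,1), distance |3-1|+|0-1| = 3
Tile 14: at (3,1), goal (3,1), distance |3-3|+|1-1| = 0
Tile 3: at (3,2), goal (0,2), distance |3-0|+|2-2| = 3
Tile 13: at (3,3), goal (3,0), distance |3-3|+|3-0| = 3
Sum: 1 + 1 + 4 + 4 + 2 + 0 + 1 + 0 + 1 + 2 + 2 + 3 + 0 + 3 + 3 = 27

Answer: 27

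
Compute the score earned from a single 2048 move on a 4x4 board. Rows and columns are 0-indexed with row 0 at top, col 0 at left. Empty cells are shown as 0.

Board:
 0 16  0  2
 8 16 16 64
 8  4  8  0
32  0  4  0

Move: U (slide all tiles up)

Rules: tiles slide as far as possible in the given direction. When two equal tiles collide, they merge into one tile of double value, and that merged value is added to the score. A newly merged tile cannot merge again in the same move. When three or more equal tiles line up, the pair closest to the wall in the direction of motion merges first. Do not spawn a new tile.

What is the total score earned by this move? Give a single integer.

Answer: 48

Derivation:
Slide up:
col 0: [0, 8, 8, 32] -> [16, 32, 0, 0]  score +16 (running 16)
col 1: [16, 16, 4, 0] -> [32, 4, 0, 0]  score +32 (running 48)
col 2: [0, 16, 8, 4] -> [16, 8, 4, 0]  score +0 (running 48)
col 3: [2, 64, 0, 0] -> [2, 64, 0, 0]  score +0 (running 48)
Board after move:
16 32 16  2
32  4  8 64
 0  0  4  0
 0  0  0  0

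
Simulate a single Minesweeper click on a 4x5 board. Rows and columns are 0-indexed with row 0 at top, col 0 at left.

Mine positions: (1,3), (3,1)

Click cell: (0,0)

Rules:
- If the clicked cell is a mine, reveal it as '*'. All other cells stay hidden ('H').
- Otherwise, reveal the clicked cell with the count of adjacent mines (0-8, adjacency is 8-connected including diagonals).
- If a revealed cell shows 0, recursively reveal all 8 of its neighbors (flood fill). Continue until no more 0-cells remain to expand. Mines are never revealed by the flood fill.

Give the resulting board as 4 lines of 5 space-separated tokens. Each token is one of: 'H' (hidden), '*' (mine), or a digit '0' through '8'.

0 0 1 H H
0 0 1 H H
1 1 2 H H
H H H H H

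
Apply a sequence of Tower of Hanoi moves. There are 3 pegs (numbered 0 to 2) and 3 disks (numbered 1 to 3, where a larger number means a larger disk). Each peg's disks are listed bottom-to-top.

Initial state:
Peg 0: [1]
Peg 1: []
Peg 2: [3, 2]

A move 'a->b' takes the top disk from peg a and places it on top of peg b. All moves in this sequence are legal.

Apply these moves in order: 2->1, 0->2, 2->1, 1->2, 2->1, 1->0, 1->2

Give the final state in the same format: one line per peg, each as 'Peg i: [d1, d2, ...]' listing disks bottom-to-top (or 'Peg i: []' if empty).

After move 1 (2->1):
Peg 0: [1]
Peg 1: [2]
Peg 2: [3]

After move 2 (0->2):
Peg 0: []
Peg 1: [2]
Peg 2: [3, 1]

After move 3 (2->1):
Peg 0: []
Peg 1: [2, 1]
Peg 2: [3]

After move 4 (1->2):
Peg 0: []
Peg 1: [2]
Peg 2: [3, 1]

After move 5 (2->1):
Peg 0: []
Peg 1: [2, 1]
Peg 2: [3]

After move 6 (1->0):
Peg 0: [1]
Peg 1: [2]
Peg 2: [3]

After move 7 (1->2):
Peg 0: [1]
Peg 1: []
Peg 2: [3, 2]

Answer: Peg 0: [1]
Peg 1: []
Peg 2: [3, 2]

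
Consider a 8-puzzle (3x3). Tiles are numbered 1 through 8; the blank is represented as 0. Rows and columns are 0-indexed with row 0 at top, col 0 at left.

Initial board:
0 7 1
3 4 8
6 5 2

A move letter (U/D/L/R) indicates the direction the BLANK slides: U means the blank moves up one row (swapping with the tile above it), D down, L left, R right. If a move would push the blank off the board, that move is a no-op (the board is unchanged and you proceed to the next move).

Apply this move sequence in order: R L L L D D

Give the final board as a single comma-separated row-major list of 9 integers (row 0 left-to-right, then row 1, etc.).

After move 1 (R):
7 0 1
3 4 8
6 5 2

After move 2 (L):
0 7 1
3 4 8
6 5 2

After move 3 (L):
0 7 1
3 4 8
6 5 2

After move 4 (L):
0 7 1
3 4 8
6 5 2

After move 5 (D):
3 7 1
0 4 8
6 5 2

After move 6 (D):
3 7 1
6 4 8
0 5 2

Answer: 3, 7, 1, 6, 4, 8, 0, 5, 2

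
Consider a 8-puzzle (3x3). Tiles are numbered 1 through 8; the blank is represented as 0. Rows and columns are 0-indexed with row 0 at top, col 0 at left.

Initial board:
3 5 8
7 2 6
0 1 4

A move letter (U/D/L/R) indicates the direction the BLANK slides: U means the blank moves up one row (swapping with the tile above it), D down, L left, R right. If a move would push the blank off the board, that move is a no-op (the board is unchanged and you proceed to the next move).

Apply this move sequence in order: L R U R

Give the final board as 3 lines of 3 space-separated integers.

After move 1 (L):
3 5 8
7 2 6
0 1 4

After move 2 (R):
3 5 8
7 2 6
1 0 4

After move 3 (U):
3 5 8
7 0 6
1 2 4

After move 4 (R):
3 5 8
7 6 0
1 2 4

Answer: 3 5 8
7 6 0
1 2 4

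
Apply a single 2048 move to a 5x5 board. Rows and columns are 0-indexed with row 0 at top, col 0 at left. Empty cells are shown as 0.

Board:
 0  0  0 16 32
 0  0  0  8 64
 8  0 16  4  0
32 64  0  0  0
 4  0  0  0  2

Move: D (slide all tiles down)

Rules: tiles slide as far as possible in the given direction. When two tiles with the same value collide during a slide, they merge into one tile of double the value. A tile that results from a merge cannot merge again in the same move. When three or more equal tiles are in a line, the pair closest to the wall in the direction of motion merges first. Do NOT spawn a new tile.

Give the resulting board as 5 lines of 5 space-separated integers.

Slide down:
col 0: [0, 0, 8, 32, 4] -> [0, 0, 8, 32, 4]
col 1: [0, 0, 0, 64, 0] -> [0, 0, 0, 0, 64]
col 2: [0, 0, 16, 0, 0] -> [0, 0, 0, 0, 16]
col 3: [16, 8, 4, 0, 0] -> [0, 0, 16, 8, 4]
col 4: [32, 64, 0, 0, 2] -> [0, 0, 32, 64, 2]

Answer:  0  0  0  0  0
 0  0  0  0  0
 8  0  0 16 32
32  0  0  8 64
 4 64 16  4  2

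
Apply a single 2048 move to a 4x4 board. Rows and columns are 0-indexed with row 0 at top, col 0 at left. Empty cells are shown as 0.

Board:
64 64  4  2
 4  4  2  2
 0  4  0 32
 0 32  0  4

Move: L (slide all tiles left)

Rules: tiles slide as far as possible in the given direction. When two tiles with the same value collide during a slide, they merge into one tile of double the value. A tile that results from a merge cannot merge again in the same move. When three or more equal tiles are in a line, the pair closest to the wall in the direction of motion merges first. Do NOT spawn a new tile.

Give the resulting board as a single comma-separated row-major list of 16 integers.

Answer: 128, 4, 2, 0, 8, 4, 0, 0, 4, 32, 0, 0, 32, 4, 0, 0

Derivation:
Slide left:
row 0: [64, 64, 4, 2] -> [128, 4, 2, 0]
row 1: [4, 4, 2, 2] -> [8, 4, 0, 0]
row 2: [0, 4, 0, 32] -> [4, 32, 0, 0]
row 3: [0, 32, 0, 4] -> [32, 4, 0, 0]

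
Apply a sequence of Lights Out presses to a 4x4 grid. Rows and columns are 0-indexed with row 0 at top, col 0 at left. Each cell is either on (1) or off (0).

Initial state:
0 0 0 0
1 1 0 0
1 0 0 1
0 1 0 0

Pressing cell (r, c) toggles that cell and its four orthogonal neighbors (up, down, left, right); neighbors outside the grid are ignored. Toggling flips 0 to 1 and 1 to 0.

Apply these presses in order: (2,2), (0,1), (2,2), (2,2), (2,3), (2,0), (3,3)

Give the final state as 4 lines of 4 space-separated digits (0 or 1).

After press 1 at (2,2):
0 0 0 0
1 1 1 0
1 1 1 0
0 1 1 0

After press 2 at (0,1):
1 1 1 0
1 0 1 0
1 1 1 0
0 1 1 0

After press 3 at (2,2):
1 1 1 0
1 0 0 0
1 0 0 1
0 1 0 0

After press 4 at (2,2):
1 1 1 0
1 0 1 0
1 1 1 0
0 1 1 0

After press 5 at (2,3):
1 1 1 0
1 0 1 1
1 1 0 1
0 1 1 1

After press 6 at (2,0):
1 1 1 0
0 0 1 1
0 0 0 1
1 1 1 1

After press 7 at (3,3):
1 1 1 0
0 0 1 1
0 0 0 0
1 1 0 0

Answer: 1 1 1 0
0 0 1 1
0 0 0 0
1 1 0 0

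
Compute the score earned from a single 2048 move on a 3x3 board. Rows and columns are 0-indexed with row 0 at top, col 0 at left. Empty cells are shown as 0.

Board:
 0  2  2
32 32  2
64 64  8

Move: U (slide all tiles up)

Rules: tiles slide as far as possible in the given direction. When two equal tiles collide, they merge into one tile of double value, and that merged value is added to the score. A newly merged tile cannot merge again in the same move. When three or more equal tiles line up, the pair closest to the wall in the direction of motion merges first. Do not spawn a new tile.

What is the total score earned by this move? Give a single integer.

Answer: 4

Derivation:
Slide up:
col 0: [0, 32, 64] -> [32, 64, 0]  score +0 (running 0)
col 1: [2, 32, 64] -> [2, 32, 64]  score +0 (running 0)
col 2: [2, 2, 8] -> [4, 8, 0]  score +4 (running 4)
Board after move:
32  2  4
64 32  8
 0 64  0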